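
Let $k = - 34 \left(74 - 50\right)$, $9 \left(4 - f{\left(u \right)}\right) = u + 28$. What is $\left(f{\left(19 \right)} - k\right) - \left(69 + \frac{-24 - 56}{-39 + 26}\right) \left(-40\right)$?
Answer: $\frac{447049}{117} \approx 3820.9$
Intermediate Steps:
$f{\left(u \right)} = \frac{8}{9} - \frac{u}{9}$ ($f{\left(u \right)} = 4 - \frac{u + 28}{9} = 4 - \frac{28 + u}{9} = 4 - \left(\frac{28}{9} + \frac{u}{9}\right) = \frac{8}{9} - \frac{u}{9}$)
$k = -816$ ($k = \left(-34\right) 24 = -816$)
$\left(f{\left(19 \right)} - k\right) - \left(69 + \frac{-24 - 56}{-39 + 26}\right) \left(-40\right) = \left(\left(\frac{8}{9} - \frac{19}{9}\right) - -816\right) - \left(69 + \frac{-24 - 56}{-39 + 26}\right) \left(-40\right) = \left(\left(\frac{8}{9} - \frac{19}{9}\right) + 816\right) - \left(69 - \frac{80}{-13}\right) \left(-40\right) = \left(- \frac{11}{9} + 816\right) - \left(69 - - \frac{80}{13}\right) \left(-40\right) = \frac{7333}{9} - \left(69 + \frac{80}{13}\right) \left(-40\right) = \frac{7333}{9} - \frac{977}{13} \left(-40\right) = \frac{7333}{9} - - \frac{39080}{13} = \frac{7333}{9} + \frac{39080}{13} = \frac{447049}{117}$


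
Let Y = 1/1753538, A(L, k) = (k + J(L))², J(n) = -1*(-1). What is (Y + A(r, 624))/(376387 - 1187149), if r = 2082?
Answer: -228325260417/473900658652 ≈ -0.48180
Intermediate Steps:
J(n) = 1
A(L, k) = (1 + k)² (A(L, k) = (k + 1)² = (1 + k)²)
Y = 1/1753538 ≈ 5.7028e-7
(Y + A(r, 624))/(376387 - 1187149) = (1/1753538 + (1 + 624)²)/(376387 - 1187149) = (1/1753538 + 625²)/(-810762) = (1/1753538 + 390625)*(-1/810762) = (684975781251/1753538)*(-1/810762) = -228325260417/473900658652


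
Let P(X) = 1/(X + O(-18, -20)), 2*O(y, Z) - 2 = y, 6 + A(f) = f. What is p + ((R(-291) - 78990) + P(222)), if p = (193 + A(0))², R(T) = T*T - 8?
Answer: 8699529/214 ≈ 40652.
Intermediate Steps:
R(T) = -8 + T² (R(T) = T² - 8 = -8 + T²)
A(f) = -6 + f
O(y, Z) = 1 + y/2
P(X) = 1/(-8 + X) (P(X) = 1/(X + (1 + (½)*(-18))) = 1/(X + (1 - 9)) = 1/(X - 8) = 1/(-8 + X))
p = 34969 (p = (193 + (-6 + 0))² = (193 - 6)² = 187² = 34969)
p + ((R(-291) - 78990) + P(222)) = 34969 + (((-8 + (-291)²) - 78990) + 1/(-8 + 222)) = 34969 + (((-8 + 84681) - 78990) + 1/214) = 34969 + ((84673 - 78990) + 1/214) = 34969 + (5683 + 1/214) = 34969 + 1216163/214 = 8699529/214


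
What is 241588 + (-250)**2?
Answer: 304088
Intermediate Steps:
241588 + (-250)**2 = 241588 + 62500 = 304088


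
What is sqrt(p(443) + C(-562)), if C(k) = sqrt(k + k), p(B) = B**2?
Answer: sqrt(196249 + 2*I*sqrt(281)) ≈ 443.0 + 0.038*I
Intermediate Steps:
C(k) = sqrt(2)*sqrt(k) (C(k) = sqrt(2*k) = sqrt(2)*sqrt(k))
sqrt(p(443) + C(-562)) = sqrt(443**2 + sqrt(2)*sqrt(-562)) = sqrt(196249 + sqrt(2)*(I*sqrt(562))) = sqrt(196249 + 2*I*sqrt(281))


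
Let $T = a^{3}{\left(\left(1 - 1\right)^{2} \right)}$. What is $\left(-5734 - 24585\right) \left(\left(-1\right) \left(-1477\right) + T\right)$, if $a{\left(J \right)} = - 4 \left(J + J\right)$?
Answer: $-44781163$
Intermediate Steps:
$a{\left(J \right)} = - 8 J$ ($a{\left(J \right)} = - 4 \cdot 2 J = - 8 J$)
$T = 0$ ($T = \left(- 8 \left(1 - 1\right)^{2}\right)^{3} = \left(- 8 \cdot 0^{2}\right)^{3} = \left(\left(-8\right) 0\right)^{3} = 0^{3} = 0$)
$\left(-5734 - 24585\right) \left(\left(-1\right) \left(-1477\right) + T\right) = \left(-5734 - 24585\right) \left(\left(-1\right) \left(-1477\right) + 0\right) = - 30319 \left(1477 + 0\right) = \left(-30319\right) 1477 = -44781163$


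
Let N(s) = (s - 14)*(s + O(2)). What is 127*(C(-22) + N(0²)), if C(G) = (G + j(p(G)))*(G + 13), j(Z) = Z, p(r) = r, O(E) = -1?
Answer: 52070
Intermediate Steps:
C(G) = 2*G*(13 + G) (C(G) = (G + G)*(G + 13) = (2*G)*(13 + G) = 2*G*(13 + G))
N(s) = (-1 + s)*(-14 + s) (N(s) = (s - 14)*(s - 1) = (-14 + s)*(-1 + s) = (-1 + s)*(-14 + s))
127*(C(-22) + N(0²)) = 127*(2*(-22)*(13 - 22) + (14 + (0²)² - 15*0²)) = 127*(2*(-22)*(-9) + (14 + 0² - 15*0)) = 127*(396 + (14 + 0 + 0)) = 127*(396 + 14) = 127*410 = 52070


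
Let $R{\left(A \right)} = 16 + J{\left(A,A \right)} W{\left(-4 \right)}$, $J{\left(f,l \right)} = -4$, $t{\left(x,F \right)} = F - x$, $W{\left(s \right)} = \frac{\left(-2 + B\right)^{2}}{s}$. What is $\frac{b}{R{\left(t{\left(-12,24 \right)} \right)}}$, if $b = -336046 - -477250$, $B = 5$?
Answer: $\frac{141204}{25} \approx 5648.2$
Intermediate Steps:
$W{\left(s \right)} = \frac{9}{s}$ ($W{\left(s \right)} = \frac{\left(-2 + 5\right)^{2}}{s} = \frac{3^{2}}{s} = \frac{9}{s}$)
$R{\left(A \right)} = 25$ ($R{\left(A \right)} = 16 - 4 \frac{9}{-4} = 16 - 4 \cdot 9 \left(- \frac{1}{4}\right) = 16 - -9 = 16 + 9 = 25$)
$b = 141204$ ($b = -336046 + 477250 = 141204$)
$\frac{b}{R{\left(t{\left(-12,24 \right)} \right)}} = \frac{141204}{25}$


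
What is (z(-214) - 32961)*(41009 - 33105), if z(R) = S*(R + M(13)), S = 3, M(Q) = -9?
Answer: -265811520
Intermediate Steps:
z(R) = -27 + 3*R (z(R) = 3*(R - 9) = 3*(-9 + R) = -27 + 3*R)
(z(-214) - 32961)*(41009 - 33105) = ((-27 + 3*(-214)) - 32961)*(41009 - 33105) = ((-27 - 642) - 32961)*7904 = (-669 - 32961)*7904 = -33630*7904 = -265811520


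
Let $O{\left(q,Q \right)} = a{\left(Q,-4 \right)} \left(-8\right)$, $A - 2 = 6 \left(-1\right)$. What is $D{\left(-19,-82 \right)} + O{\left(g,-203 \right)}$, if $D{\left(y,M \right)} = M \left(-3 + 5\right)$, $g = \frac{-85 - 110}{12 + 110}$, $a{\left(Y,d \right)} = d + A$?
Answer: $-100$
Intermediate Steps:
$A = -4$ ($A = 2 + 6 \left(-1\right) = 2 - 6 = -4$)
$a{\left(Y,d \right)} = -4 + d$ ($a{\left(Y,d \right)} = d - 4 = -4 + d$)
$g = - \frac{195}{122} \approx -1.5984$
$D{\left(y,M \right)} = 2 M$ ($D{\left(y,M \right)} = M 2 = 2 M$)
$O{\left(q,Q \right)} = 64$ ($O{\left(q,Q \right)} = \left(-4 - 4\right) \left(-8\right) = \left(-8\right) \left(-8\right) = 64$)
$D{\left(-19,-82 \right)} + O{\left(g,-203 \right)} = 2 \left(-82\right) + 64 = -164 + 64 = -100$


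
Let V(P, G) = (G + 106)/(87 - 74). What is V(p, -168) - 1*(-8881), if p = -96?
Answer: 115391/13 ≈ 8876.2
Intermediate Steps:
V(P, G) = 106/13 + G/13 (V(P, G) = (106 + G)/13 = (106 + G)*(1/13) = 106/13 + G/13)
V(p, -168) - 1*(-8881) = (106/13 + (1/13)*(-168)) - 1*(-8881) = (106/13 - 168/13) + 8881 = -62/13 + 8881 = 115391/13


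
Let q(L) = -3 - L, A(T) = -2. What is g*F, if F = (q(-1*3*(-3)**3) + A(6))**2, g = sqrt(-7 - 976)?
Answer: 7396*I*sqrt(983) ≈ 2.3189e+5*I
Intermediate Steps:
g = I*sqrt(983) (g = sqrt(-983) = I*sqrt(983) ≈ 31.353*I)
F = 7396 (F = ((-3 - (-1*3)*(-3)**3) - 2)**2 = ((-3 - (-3)*(-27)) - 2)**2 = ((-3 - 1*81) - 2)**2 = ((-3 - 81) - 2)**2 = (-84 - 2)**2 = (-86)**2 = 7396)
g*F = (I*sqrt(983))*7396 = 7396*I*sqrt(983)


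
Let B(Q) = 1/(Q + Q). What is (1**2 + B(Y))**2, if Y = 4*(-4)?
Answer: 961/1024 ≈ 0.93848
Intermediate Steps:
Y = -16
B(Q) = 1/(2*Q)
(1**2 + B(Y))**2 = (1**2 + (1/2)/(-16))**2 = (1 + (1/2)*(-1/16))**2 = (1 - 1/32)**2 = (31/32)**2 = 961/1024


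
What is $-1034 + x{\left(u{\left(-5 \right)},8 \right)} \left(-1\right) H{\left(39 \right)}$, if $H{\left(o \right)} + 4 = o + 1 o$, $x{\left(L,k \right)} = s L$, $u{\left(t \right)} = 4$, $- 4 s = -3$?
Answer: $-1256$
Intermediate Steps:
$s = \frac{3}{4}$ ($s = \left(- \frac{1}{4}\right) \left(-3\right) = \frac{3}{4} \approx 0.75$)
$x{\left(L,k \right)} = \frac{3 L}{4}$
$H{\left(o \right)} = -4 + 2 o$ ($H{\left(o \right)} = -4 + \left(o + 1 o\right) = -4 + \left(o + o\right) = -4 + 2 o$)
$-1034 + x{\left(u{\left(-5 \right)},8 \right)} \left(-1\right) H{\left(39 \right)} = -1034 + \frac{3}{4} \cdot 4 \left(-1\right) \left(-4 + 2 \cdot 39\right) = -1034 + 3 \left(-1\right) \left(-4 + 78\right) = -1034 - 222 = -1256$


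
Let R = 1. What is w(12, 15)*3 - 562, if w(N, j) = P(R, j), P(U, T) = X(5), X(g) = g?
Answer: -547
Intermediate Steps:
P(U, T) = 5
w(N, j) = 5
w(12, 15)*3 - 562 = 5*3 - 562 = 15 - 562 = -547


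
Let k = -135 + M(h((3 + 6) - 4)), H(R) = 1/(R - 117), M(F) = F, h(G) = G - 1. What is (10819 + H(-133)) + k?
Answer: 2671999/250 ≈ 10688.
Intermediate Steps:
h(G) = -1 + G
H(R) = 1/(-117 + R)
k = -131 (k = -135 + (-1 + ((3 + 6) - 4)) = -135 + (-1 + (9 - 4)) = -135 + (-1 + 5) = -135 + 4 = -131)
(10819 + H(-133)) + k = (10819 + 1/(-117 - 133)) - 131 = (10819 + 1/(-250)) - 131 = (10819 - 1/250) - 131 = 2704749/250 - 131 = 2671999/250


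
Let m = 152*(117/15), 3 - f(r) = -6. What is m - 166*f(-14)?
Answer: -1542/5 ≈ -308.40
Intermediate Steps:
f(r) = 9 (f(r) = 3 - 1*(-6) = 3 + 6 = 9)
m = 5928/5 (m = 152*(117*(1/15)) = 152*(39/5) = 5928/5 ≈ 1185.6)
m - 166*f(-14) = 5928/5 - 166*9 = 5928/5 - 1494 = -1542/5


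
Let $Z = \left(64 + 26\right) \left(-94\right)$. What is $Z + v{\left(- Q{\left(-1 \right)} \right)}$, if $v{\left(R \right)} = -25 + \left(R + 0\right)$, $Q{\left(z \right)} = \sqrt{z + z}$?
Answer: $-8485 - i \sqrt{2} \approx -8485.0 - 1.4142 i$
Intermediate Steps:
$Q{\left(z \right)} = \sqrt{2} \sqrt{z}$ ($Q{\left(z \right)} = \sqrt{2 z} = \sqrt{2} \sqrt{z}$)
$Z = -8460$ ($Z = 90 \left(-94\right) = -8460$)
$v{\left(R \right)} = -25 + R$
$Z + v{\left(- Q{\left(-1 \right)} \right)} = -8460 - \left(25 + \sqrt{2} \sqrt{-1}\right) = -8460 - \left(25 + \sqrt{2} i\right) = -8460 - \left(25 + i \sqrt{2}\right) = -8485 - i \sqrt{2}$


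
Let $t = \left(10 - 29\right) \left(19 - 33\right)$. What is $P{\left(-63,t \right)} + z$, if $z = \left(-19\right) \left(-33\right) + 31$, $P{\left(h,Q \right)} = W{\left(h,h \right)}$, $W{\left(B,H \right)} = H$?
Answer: $595$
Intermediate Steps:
$t = 266$ ($t = \left(-19\right) \left(-14\right) = 266$)
$P{\left(h,Q \right)} = h$
$z = 658$ ($z = 627 + 31 = 658$)
$P{\left(-63,t \right)} + z = -63 + 658 = 595$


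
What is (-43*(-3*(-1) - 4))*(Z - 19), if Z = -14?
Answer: -1419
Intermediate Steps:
(-43*(-3*(-1) - 4))*(Z - 19) = (-43*(-3*(-1) - 4))*(-14 - 19) = -43*(3 - 4)*(-33) = -43*(-1)*(-33) = 43*(-33) = -1419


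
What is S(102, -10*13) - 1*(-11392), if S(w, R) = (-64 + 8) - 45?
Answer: 11291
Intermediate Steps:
S(w, R) = -101 (S(w, R) = -56 - 45 = -101)
S(102, -10*13) - 1*(-11392) = -101 - 1*(-11392) = -101 + 11392 = 11291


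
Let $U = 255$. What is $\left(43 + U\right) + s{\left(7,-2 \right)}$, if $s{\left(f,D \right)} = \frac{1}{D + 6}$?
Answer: $\frac{1193}{4} \approx 298.25$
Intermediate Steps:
$s{\left(f,D \right)} = \frac{1}{6 + D}$
$\left(43 + U\right) + s{\left(7,-2 \right)} = \left(43 + 255\right) + \frac{1}{6 - 2} = 298 + \frac{1}{4} = \frac{1193}{4}$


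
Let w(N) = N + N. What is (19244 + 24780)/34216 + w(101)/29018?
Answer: 80275004/62054993 ≈ 1.2936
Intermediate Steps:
w(N) = 2*N
(19244 + 24780)/34216 + w(101)/29018 = (19244 + 24780)/34216 + (2*101)/29018 = 44024*(1/34216) + 202*(1/29018) = 5503/4277 + 101/14509 = 80275004/62054993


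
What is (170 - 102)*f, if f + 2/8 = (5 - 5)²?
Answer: -17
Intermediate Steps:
f = -¼ (f = -¼ + (5 - 5)² = -¼ + 0² = -¼ + 0 = -¼ ≈ -0.25000)
(170 - 102)*f = (170 - 102)*(-¼) = 68*(-¼) = -17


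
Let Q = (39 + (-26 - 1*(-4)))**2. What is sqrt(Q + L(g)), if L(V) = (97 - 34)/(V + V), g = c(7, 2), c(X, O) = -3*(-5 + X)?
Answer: sqrt(1135)/2 ≈ 16.845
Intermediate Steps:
Q = 289 (Q = (39 + (-26 + 4))**2 = (39 - 22)**2 = 17**2 = 289)
c(X, O) = 15 - 3*X
g = -6 (g = 15 - 3*7 = 15 - 21 = -6)
L(V) = 63/(2*V) (L(V) = 63/((2*V)) = 63*(1/(2*V)) = 63/(2*V))
sqrt(Q + L(g)) = sqrt(289 + (63/2)/(-6)) = sqrt(289 + (63/2)*(-1/6)) = sqrt(289 - 21/4) = sqrt(1135/4) = sqrt(1135)/2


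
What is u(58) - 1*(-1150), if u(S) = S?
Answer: 1208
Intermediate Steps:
u(58) - 1*(-1150) = 58 - 1*(-1150) = 58 + 1150 = 1208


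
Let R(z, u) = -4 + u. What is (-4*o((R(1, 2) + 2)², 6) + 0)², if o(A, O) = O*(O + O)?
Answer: 82944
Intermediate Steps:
o(A, O) = 2*O² (o(A, O) = O*(2*O) = 2*O²)
(-4*o((R(1, 2) + 2)², 6) + 0)² = (-8*6² + 0)² = (-8*36 + 0)² = (-4*72 + 0)² = (-288 + 0)² = (-288)² = 82944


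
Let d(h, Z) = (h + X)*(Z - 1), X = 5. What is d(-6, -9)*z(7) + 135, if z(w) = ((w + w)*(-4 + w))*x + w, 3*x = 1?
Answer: 345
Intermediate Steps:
x = ⅓ (x = (⅓)*1 = ⅓ ≈ 0.33333)
z(w) = w + 2*w*(-4 + w)/3 (z(w) = ((w + w)*(-4 + w))*(⅓) + w = ((2*w)*(-4 + w))*(⅓) + w = (2*w*(-4 + w))*(⅓) + w = 2*w*(-4 + w)/3 + w = w + 2*w*(-4 + w)/3)
d(h, Z) = (-1 + Z)*(5 + h) (d(h, Z) = (h + 5)*(Z - 1) = (5 + h)*(-1 + Z) = (-1 + Z)*(5 + h))
d(-6, -9)*z(7) + 135 = (-5 - 1*(-6) + 5*(-9) - 9*(-6))*((⅓)*7*(-5 + 2*7)) + 135 = (-5 + 6 - 45 + 54)*((⅓)*7*(-5 + 14)) + 135 = 10*((⅓)*7*9) + 135 = 10*21 + 135 = 210 + 135 = 345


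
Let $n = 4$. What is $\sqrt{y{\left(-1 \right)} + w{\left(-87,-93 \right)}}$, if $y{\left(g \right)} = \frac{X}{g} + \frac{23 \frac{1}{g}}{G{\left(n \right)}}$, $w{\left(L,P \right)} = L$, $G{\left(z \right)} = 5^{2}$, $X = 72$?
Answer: $\frac{i \sqrt{3998}}{5} \approx 12.646 i$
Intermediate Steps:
$G{\left(z \right)} = 25$
$y{\left(g \right)} = \frac{1823}{25 g}$ ($y{\left(g \right)} = \frac{72}{g} + \frac{23 \frac{1}{g}}{25} = \frac{72}{g} + \frac{23}{g} \frac{1}{25} = \frac{72}{g} + \frac{23}{25 g} = \frac{1823}{25 g}$)
$\sqrt{y{\left(-1 \right)} + w{\left(-87,-93 \right)}} = \sqrt{\frac{1823}{25 \left(-1\right)} - 87} = \sqrt{\frac{1823}{25} \left(-1\right) - 87} = \sqrt{- \frac{1823}{25} - 87} = \sqrt{- \frac{3998}{25}} = \frac{i \sqrt{3998}}{5}$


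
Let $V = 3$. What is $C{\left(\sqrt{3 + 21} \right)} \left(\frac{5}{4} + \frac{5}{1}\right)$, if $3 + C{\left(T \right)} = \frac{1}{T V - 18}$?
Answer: $- \frac{475}{24} - \frac{25 \sqrt{6}}{72} \approx -20.642$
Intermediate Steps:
$C{\left(T \right)} = -3 + \frac{1}{-18 + 3 T}$ ($C{\left(T \right)} = -3 + \frac{1}{T 3 - 18} = -3 + \frac{1}{3 T - 18} = -3 + \frac{1}{-18 + 3 T}$)
$C{\left(\sqrt{3 + 21} \right)} \left(\frac{5}{4} + \frac{5}{1}\right) = \frac{55 - 9 \sqrt{3 + 21}}{3 \left(-6 + \sqrt{3 + 21}\right)} \left(\frac{5}{4} + \frac{5}{1}\right) = \frac{55 - 9 \sqrt{24}}{3 \left(-6 + \sqrt{24}\right)} \left(5 \cdot \frac{1}{4} + 5 \cdot 1\right) = \frac{55 - 9 \cdot 2 \sqrt{6}}{3 \left(-6 + 2 \sqrt{6}\right)} \left(\frac{5}{4} + 5\right) = \frac{55 - 18 \sqrt{6}}{3 \left(-6 + 2 \sqrt{6}\right)} \frac{25}{4} = \frac{25 \left(55 - 18 \sqrt{6}\right)}{12 \left(-6 + 2 \sqrt{6}\right)}$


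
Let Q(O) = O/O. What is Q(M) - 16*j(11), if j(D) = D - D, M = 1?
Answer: 1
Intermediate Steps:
Q(O) = 1
j(D) = 0
Q(M) - 16*j(11) = 1 - 16*0 = 1 + 0 = 1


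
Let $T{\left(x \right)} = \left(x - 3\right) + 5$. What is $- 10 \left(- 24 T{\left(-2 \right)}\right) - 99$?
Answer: $-99$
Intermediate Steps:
$T{\left(x \right)} = 2 + x$ ($T{\left(x \right)} = \left(-3 + x\right) + 5 = 2 + x$)
$- 10 \left(- 24 T{\left(-2 \right)}\right) - 99 = - 10 \left(- 24 \left(2 - 2\right)\right) - 99 = - 10 \left(\left(-24\right) 0\right) - 99 = \left(-10\right) 0 - 99 = 0 - 99 = -99$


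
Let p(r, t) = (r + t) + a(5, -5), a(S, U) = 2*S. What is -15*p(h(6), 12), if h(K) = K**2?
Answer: -870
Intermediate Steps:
p(r, t) = 10 + r + t (p(r, t) = (r + t) + 2*5 = (r + t) + 10 = 10 + r + t)
-15*p(h(6), 12) = -15*(10 + 6**2 + 12) = -15*(10 + 36 + 12) = -15*58 = -870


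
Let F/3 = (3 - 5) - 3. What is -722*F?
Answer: 10830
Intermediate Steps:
F = -15 (F = 3*((3 - 5) - 3) = 3*(-2 - 3) = 3*(-5) = -15)
-722*F = -722*(-15) = 10830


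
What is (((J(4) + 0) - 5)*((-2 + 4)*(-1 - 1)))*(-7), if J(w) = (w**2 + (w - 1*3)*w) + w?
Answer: 532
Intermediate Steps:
J(w) = w + w**2 + w*(-3 + w) (J(w) = (w**2 + (w - 3)*w) + w = (w**2 + (-3 + w)*w) + w = (w**2 + w*(-3 + w)) + w = w + w**2 + w*(-3 + w))
(((J(4) + 0) - 5)*((-2 + 4)*(-1 - 1)))*(-7) = (((2*4*(-1 + 4) + 0) - 5)*((-2 + 4)*(-1 - 1)))*(-7) = (((2*4*3 + 0) - 5)*(2*(-2)))*(-7) = (((24 + 0) - 5)*(-4))*(-7) = ((24 - 5)*(-4))*(-7) = (19*(-4))*(-7) = -76*(-7) = 532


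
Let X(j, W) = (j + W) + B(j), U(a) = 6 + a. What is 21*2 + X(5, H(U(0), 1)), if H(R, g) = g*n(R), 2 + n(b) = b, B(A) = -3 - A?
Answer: 43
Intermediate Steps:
n(b) = -2 + b
H(R, g) = g*(-2 + R)
X(j, W) = -3 + W (X(j, W) = (j + W) + (-3 - j) = (W + j) + (-3 - j) = -3 + W)
21*2 + X(5, H(U(0), 1)) = 21*2 + (-3 + 1*(-2 + (6 + 0))) = 42 + (-3 + 1*(-2 + 6)) = 42 + (-3 + 1*4) = 42 + (-3 + 4) = 42 + 1 = 43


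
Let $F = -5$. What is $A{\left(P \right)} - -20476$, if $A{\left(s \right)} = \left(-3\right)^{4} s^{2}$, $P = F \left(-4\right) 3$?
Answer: $312076$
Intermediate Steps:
$P = 60$ ($P = \left(-5\right) \left(-4\right) 3 = 20 \cdot 3 = 60$)
$A{\left(s \right)} = 81 s^{2}$
$A{\left(P \right)} - -20476 = 81 \cdot 60^{2} - -20476 = 81 \cdot 3600 + 20476 = 291600 + 20476 = 312076$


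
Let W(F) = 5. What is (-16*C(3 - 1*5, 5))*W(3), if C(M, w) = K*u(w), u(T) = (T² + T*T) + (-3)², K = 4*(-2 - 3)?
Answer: 94400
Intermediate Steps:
K = -20 (K = 4*(-5) = -20)
u(T) = 9 + 2*T² (u(T) = (T² + T²) + 9 = 2*T² + 9 = 9 + 2*T²)
C(M, w) = -180 - 40*w² (C(M, w) = -20*(9 + 2*w²) = -180 - 40*w²)
(-16*C(3 - 1*5, 5))*W(3) = -16*(-180 - 40*5²)*5 = -16*(-180 - 40*25)*5 = -16*(-180 - 1000)*5 = -16*(-1180)*5 = 18880*5 = 94400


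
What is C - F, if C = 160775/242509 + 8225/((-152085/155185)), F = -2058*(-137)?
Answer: -2141648061481588/7376396253 ≈ -2.9034e+5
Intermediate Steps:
F = 281946
C = -61902643533250/7376396253 (C = 160775*(1/242509) + 8225/((-152085*1/155185)) = 160775/242509 + 8225/(-30417/31037) = 160775/242509 + 8225*(-31037/30417) = 160775/242509 - 255279325/30417 = -61902643533250/7376396253 ≈ -8392.0)
C - F = -61902643533250/7376396253 - 1*281946 = -61902643533250/7376396253 - 281946 = -2141648061481588/7376396253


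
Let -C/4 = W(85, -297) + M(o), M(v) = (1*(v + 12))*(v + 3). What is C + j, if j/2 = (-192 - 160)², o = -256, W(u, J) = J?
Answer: 2068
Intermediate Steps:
M(v) = (3 + v)*(12 + v) (M(v) = (1*(12 + v))*(3 + v) = (12 + v)*(3 + v) = (3 + v)*(12 + v))
j = 247808 (j = 2*(-192 - 160)² = 2*(-352)² = 2*123904 = 247808)
C = -245740 (C = -4*(-297 + (36 + (-256)² + 15*(-256))) = -4*(-297 + (36 + 65536 - 3840)) = -4*(-297 + 61732) = -4*61435 = -245740)
C + j = -245740 + 247808 = 2068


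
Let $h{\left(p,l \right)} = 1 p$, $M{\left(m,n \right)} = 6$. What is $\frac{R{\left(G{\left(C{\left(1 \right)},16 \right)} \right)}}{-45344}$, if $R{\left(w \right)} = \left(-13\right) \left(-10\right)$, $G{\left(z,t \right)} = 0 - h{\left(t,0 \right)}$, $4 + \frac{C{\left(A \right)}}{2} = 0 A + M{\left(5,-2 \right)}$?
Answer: $- \frac{5}{1744} \approx -0.002867$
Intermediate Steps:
$h{\left(p,l \right)} = p$
$C{\left(A \right)} = 4$ ($C{\left(A \right)} = -8 + 2 \left(0 A + 6\right) = -8 + 2 \left(0 + 6\right) = -8 + 2 \cdot 6 = -8 + 12 = 4$)
$G{\left(z,t \right)} = - t$ ($G{\left(z,t \right)} = 0 - t = - t$)
$R{\left(w \right)} = 130$
$\frac{R{\left(G{\left(C{\left(1 \right)},16 \right)} \right)}}{-45344} = \frac{130}{-45344} = 130 \left(- \frac{1}{45344}\right) = - \frac{5}{1744}$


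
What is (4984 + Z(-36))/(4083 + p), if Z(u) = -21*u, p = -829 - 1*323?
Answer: 5740/2931 ≈ 1.9584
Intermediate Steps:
p = -1152 (p = -829 - 323 = -1152)
(4984 + Z(-36))/(4083 + p) = (4984 - 21*(-36))/(4083 - 1152) = (4984 + 756)/2931 = 5740*(1/2931) = 5740/2931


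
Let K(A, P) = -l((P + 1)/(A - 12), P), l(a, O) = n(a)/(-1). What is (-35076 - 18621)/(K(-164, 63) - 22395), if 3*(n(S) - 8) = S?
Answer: 1772001/738775 ≈ 2.3986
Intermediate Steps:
n(S) = 8 + S/3
l(a, O) = -8 - a/3 (l(a, O) = (8 + a/3)/(-1) = (8 + a/3)*(-1) = -8 - a/3)
K(A, P) = 8 + (1 + P)/(3*(-12 + A)) (K(A, P) = -(-8 - (P + 1)/(3*(A - 12))) = -(-8 - (1 + P)/(3*(-12 + A))) = 8 + (1 + P)/(3*(-12 + A)))
(-35076 - 18621)/(K(-164, 63) - 22395) = (-35076 - 18621)/((-287 + 63 + 24*(-164))/(3*(-12 - 164)) - 22395) = -53697/((⅓)*(-287 + 63 - 3936)/(-176) - 22395) = -53697/((⅓)*(-1/176)*(-4160) - 22395) = -53697/(260/33 - 22395) = -53697/(-738775/33) = -53697*(-33/738775) = 1772001/738775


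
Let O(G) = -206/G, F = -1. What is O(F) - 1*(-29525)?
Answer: 29731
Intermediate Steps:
O(F) - 1*(-29525) = -206/(-1) - 1*(-29525) = -206*(-1) + 29525 = 206 + 29525 = 29731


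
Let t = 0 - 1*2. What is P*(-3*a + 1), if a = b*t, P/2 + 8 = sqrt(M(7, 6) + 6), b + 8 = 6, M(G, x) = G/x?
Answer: 176 - 11*sqrt(258)/3 ≈ 117.10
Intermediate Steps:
b = -2 (b = -8 + 6 = -2)
P = -16 + sqrt(258)/3 (P = -16 + 2*sqrt(7/6 + 6) = -16 + 2*sqrt(43/6) = -16 + 2*(sqrt(258)/6) = -16 + sqrt(258)/3 ≈ -10.646)
t = -2 (t = 0 - 2 = -2)
a = 4 (a = -2*(-2) = 4)
P*(-3*a + 1) = (-16 + sqrt(258)/3)*(-3*4 + 1) = (-16 + sqrt(258)/3)*(-12 + 1) = (-16 + sqrt(258)/3)*(-11) = 176 - 11*sqrt(258)/3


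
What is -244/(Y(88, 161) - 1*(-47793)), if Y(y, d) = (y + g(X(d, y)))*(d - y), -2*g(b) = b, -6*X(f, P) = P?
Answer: -732/164257 ≈ -0.0044564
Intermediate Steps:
X(f, P) = -P/6
g(b) = -b/2
Y(y, d) = 13*y*(d - y)/12 (Y(y, d) = (y - (-1)*y/12)*(d - y) = (y + y/12)*(d - y) = (13*y/12)*(d - y) = 13*y*(d - y)/12)
-244/(Y(88, 161) - 1*(-47793)) = -244/((13/12)*88*(161 - 1*88) - 1*(-47793)) = -244/((13/12)*88*(161 - 88) + 47793) = -244/((13/12)*88*73 + 47793) = -244/(20878/3 + 47793) = -244/164257/3 = -244*3/164257 = -732/164257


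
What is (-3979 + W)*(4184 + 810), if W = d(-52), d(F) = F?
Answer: -20130814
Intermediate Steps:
W = -52
(-3979 + W)*(4184 + 810) = (-3979 - 52)*(4184 + 810) = -4031*4994 = -20130814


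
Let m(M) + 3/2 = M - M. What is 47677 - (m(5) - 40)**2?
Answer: 183819/4 ≈ 45955.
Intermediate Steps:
m(M) = -3/2 (m(M) = -3/2 + (M - M) = -3/2 + 0 = -3/2)
47677 - (m(5) - 40)**2 = 47677 - (-3/2 - 40)**2 = 47677 - (-83/2)**2 = 47677 - 1*6889/4 = 47677 - 6889/4 = 183819/4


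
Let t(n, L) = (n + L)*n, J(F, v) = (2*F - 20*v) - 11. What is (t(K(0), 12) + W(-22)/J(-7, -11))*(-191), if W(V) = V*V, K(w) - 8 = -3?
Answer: -3258269/195 ≈ -16709.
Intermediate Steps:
K(w) = 5 (K(w) = 8 - 3 = 5)
J(F, v) = -11 - 20*v + 2*F (J(F, v) = (-20*v + 2*F) - 11 = -11 - 20*v + 2*F)
t(n, L) = n*(L + n) (t(n, L) = (L + n)*n = n*(L + n))
W(V) = V²
(t(K(0), 12) + W(-22)/J(-7, -11))*(-191) = (5*(12 + 5) + (-22)²/(-11 - 20*(-11) + 2*(-7)))*(-191) = (5*17 + 484/(-11 + 220 - 14))*(-191) = (85 + 484/195)*(-191) = (17059/195)*(-191) = -3258269/195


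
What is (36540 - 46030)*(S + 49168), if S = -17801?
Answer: -297672830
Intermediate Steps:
(36540 - 46030)*(S + 49168) = (36540 - 46030)*(-17801 + 49168) = -9490*31367 = -297672830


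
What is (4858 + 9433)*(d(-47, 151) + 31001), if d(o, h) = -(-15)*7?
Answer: 444535846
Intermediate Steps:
d(o, h) = 105 (d(o, h) = -1*(-105) = 105)
(4858 + 9433)*(d(-47, 151) + 31001) = (4858 + 9433)*(105 + 31001) = 14291*31106 = 444535846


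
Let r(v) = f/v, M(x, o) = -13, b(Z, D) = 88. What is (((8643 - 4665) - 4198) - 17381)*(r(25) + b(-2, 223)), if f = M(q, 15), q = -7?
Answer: -38493387/25 ≈ -1.5397e+6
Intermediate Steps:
f = -13
r(v) = -13/v
(((8643 - 4665) - 4198) - 17381)*(r(25) + b(-2, 223)) = (((8643 - 4665) - 4198) - 17381)*(-13/25 + 88) = ((3978 - 4198) - 17381)*(-13*1/25 + 88) = (-220 - 17381)*(-13/25 + 88) = -17601*2187/25 = -38493387/25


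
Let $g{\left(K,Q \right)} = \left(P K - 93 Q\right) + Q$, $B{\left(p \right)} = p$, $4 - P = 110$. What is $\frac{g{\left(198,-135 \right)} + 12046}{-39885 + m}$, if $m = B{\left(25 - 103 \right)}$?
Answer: $- \frac{3478}{39963} \approx -0.087031$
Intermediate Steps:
$P = -106$ ($P = 4 - 110 = -106$)
$g{\left(K,Q \right)} = - 106 K - 92 Q$ ($g{\left(K,Q \right)} = \left(- 106 K - 93 Q\right) + Q = - 106 K - 92 Q$)
$m = -78$ ($m = 25 - 103 = -78$)
$\frac{g{\left(198,-135 \right)} + 12046}{-39885 + m} = \frac{\left(\left(-106\right) 198 - -12420\right) + 12046}{-39885 - 78} = \frac{\left(-20988 + 12420\right) + 12046}{-39963} = \left(-8568 + 12046\right) \left(- \frac{1}{39963}\right) = 3478 \left(- \frac{1}{39963}\right) = - \frac{3478}{39963}$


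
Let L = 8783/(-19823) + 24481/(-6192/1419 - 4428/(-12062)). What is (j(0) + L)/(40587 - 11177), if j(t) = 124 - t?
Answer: -31545031291237/154571645203620 ≈ -0.20408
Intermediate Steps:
L = -32196744450205/5255751282 (L = 8783*(-1/19823) + 24481/(-6192*1/1419 - 4428*(-1/12062)) = -8783/19823 + 24481/(-48/11 + 2214/6031) = -8783/19823 + 24481/(-265134/66341) = -8783/19823 + 24481*(-66341/265134) = -8783/19823 - 1624094021/265134 = -32196744450205/5255751282 ≈ -6126.0)
(j(0) + L)/(40587 - 11177) = ((124 - 1*0) - 32196744450205/5255751282)/(40587 - 11177) = ((124 + 0) - 32196744450205/5255751282)/29410 = (124 - 32196744450205/5255751282)*(1/29410) = -31545031291237/5255751282*1/29410 = -31545031291237/154571645203620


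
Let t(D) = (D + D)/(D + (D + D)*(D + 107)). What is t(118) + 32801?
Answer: 14793253/451 ≈ 32801.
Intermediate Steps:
t(D) = 2*D/(D + 2*D*(107 + D)) (t(D) = (2*D)/(D + (2*D)*(107 + D)) = (2*D)/(D + 2*D*(107 + D)) = 2*D/(D + 2*D*(107 + D)))
t(118) + 32801 = 2/(215 + 2*118) + 32801 = 2/(215 + 236) + 32801 = 2/451 + 32801 = 14793253/451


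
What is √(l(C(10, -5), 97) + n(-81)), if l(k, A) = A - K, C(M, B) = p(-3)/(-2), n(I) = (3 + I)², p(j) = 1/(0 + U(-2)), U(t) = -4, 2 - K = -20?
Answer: √6159 ≈ 78.479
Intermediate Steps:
K = 22 (K = 2 - 1*(-20) = 2 + 20 = 22)
p(j) = -¼ (p(j) = 1/(0 - 4) = 1/(-4) = -¼)
C(M, B) = ⅛ (C(M, B) = -¼/(-2) = -¼*(-½) = ⅛)
l(k, A) = -22 + A (l(k, A) = A - 1*22 = A - 22 = -22 + A)
√(l(C(10, -5), 97) + n(-81)) = √((-22 + 97) + (3 - 81)²) = √(75 + (-78)²) = √(75 + 6084) = √6159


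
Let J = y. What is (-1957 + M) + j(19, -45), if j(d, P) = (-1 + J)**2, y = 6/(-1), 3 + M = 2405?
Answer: 494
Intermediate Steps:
M = 2402 (M = -3 + 2405 = 2402)
y = -6 (y = 6*(-1) = -6)
J = -6
j(d, P) = 49 (j(d, P) = (-1 - 6)**2 = (-7)**2 = 49)
(-1957 + M) + j(19, -45) = (-1957 + 2402) + 49 = 445 + 49 = 494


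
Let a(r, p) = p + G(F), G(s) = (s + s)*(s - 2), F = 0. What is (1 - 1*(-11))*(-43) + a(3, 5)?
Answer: -511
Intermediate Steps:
G(s) = 2*s*(-2 + s) (G(s) = (2*s)*(-2 + s) = 2*s*(-2 + s))
a(r, p) = p (a(r, p) = p + 2*0*(-2 + 0) = p + 2*0*(-2) = p + 0 = p)
(1 - 1*(-11))*(-43) + a(3, 5) = (1 - 1*(-11))*(-43) + 5 = (1 + 11)*(-43) + 5 = 12*(-43) + 5 = -516 + 5 = -511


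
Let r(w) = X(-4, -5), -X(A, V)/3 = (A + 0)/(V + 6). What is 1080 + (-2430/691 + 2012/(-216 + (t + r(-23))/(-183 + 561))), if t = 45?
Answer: 20055311658/18793127 ≈ 1067.2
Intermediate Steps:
X(A, V) = -3*A/(6 + V) (X(A, V) = -3*(A + 0)/(V + 6) = -3*A/(6 + V))
r(w) = 12 (r(w) = -3*(-4)/(6 - 5) = -3*(-4)/1 = -3*(-4)*1 = 12)
1080 + (-2430/691 + 2012/(-216 + (t + r(-23))/(-183 + 561))) = 1080 + (-2430/691 + 2012/(-216 + (45 + 12)/(-183 + 561))) = 1080 + (-2430*1/691 + 2012/(-216 + 57/378)) = 1080 + (-2430/691 + 2012/(-216 + 57*(1/378))) = 1080 + (-2430/691 + 2012/(-216 + 19/126)) = 1080 + (-2430/691 + 2012/(-27197/126)) = 1080 + (-2430/691 + 2012*(-126/27197)) = 1080 + (-2430/691 - 253512/27197) = 1080 - 241265502/18793127 = 20055311658/18793127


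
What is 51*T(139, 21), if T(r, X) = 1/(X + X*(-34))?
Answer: -17/231 ≈ -0.073593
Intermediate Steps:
T(r, X) = -1/(33*X) (T(r, X) = 1/(X - 34*X) = 1/(-33*X) = -1/(33*X))
51*T(139, 21) = 51*(-1/33/21) = 51*(-1/33*1/21) = 51*(-1/693) = -17/231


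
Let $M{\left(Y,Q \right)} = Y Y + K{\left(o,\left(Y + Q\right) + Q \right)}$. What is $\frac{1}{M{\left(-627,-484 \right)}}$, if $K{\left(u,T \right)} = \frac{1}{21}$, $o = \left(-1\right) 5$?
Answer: $\frac{21}{8255710} \approx 2.5437 \cdot 10^{-6}$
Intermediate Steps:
$o = -5$
$K{\left(u,T \right)} = \frac{1}{21}$
$M{\left(Y,Q \right)} = \frac{1}{21} + Y^{2}$ ($M{\left(Y,Q \right)} = Y Y + \frac{1}{21} = Y^{2} + \frac{1}{21} = \frac{1}{21} + Y^{2}$)
$\frac{1}{M{\left(-627,-484 \right)}} = \frac{1}{\frac{1}{21} + \left(-627\right)^{2}} = \frac{1}{\frac{1}{21} + 393129} = \frac{1}{\frac{8255710}{21}} = \frac{21}{8255710}$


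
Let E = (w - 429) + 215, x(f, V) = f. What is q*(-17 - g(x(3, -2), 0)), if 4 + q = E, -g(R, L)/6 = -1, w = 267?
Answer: -1127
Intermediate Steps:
g(R, L) = 6 (g(R, L) = -6*(-1) = 6)
E = 53 (E = (267 - 429) + 215 = -162 + 215 = 53)
q = 49 (q = -4 + 53 = 49)
q*(-17 - g(x(3, -2), 0)) = 49*(-17 - 1*6) = 49*(-17 - 6) = 49*(-23) = -1127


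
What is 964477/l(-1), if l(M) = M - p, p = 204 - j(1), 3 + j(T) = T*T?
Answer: -964477/207 ≈ -4659.3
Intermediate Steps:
j(T) = -3 + T² (j(T) = -3 + T*T = -3 + T²)
p = 206 (p = 204 - (-3 + 1²) = 204 - (-3 + 1) = 204 - 1*(-2) = 204 + 2 = 206)
l(M) = -206 + M (l(M) = M - 1*206 = M - 206 = -206 + M)
964477/l(-1) = 964477/(-206 - 1) = 964477/(-207) = 964477*(-1/207) = -964477/207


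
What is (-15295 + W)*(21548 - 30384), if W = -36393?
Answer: 456715168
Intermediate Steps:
(-15295 + W)*(21548 - 30384) = (-15295 - 36393)*(21548 - 30384) = -51688*(-8836) = 456715168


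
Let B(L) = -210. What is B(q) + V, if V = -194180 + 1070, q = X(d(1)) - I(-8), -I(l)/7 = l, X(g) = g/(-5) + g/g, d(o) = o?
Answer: -193320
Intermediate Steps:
X(g) = 1 - g/5 (X(g) = g*(-1/5) + 1 = -g/5 + 1 = 1 - g/5)
I(l) = -7*l
q = -276/5 (q = (1 - 1/5*1) - (-7)*(-8) = (1 - 1/5) - 1*56 = 4/5 - 56 = -276/5 ≈ -55.200)
V = -193110
B(q) + V = -210 - 193110 = -193320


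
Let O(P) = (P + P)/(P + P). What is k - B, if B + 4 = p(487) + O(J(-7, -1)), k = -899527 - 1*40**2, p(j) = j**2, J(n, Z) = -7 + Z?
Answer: -1138293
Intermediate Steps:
O(P) = 1 (O(P) = (2*P)/((2*P)) = (2*P)*(1/(2*P)) = 1)
k = -901127 (k = -899527 - 1*1600 = -899527 - 1600 = -901127)
B = 237166 (B = -4 + (487**2 + 1) = -4 + (237169 + 1) = -4 + 237170 = 237166)
k - B = -901127 - 1*237166 = -901127 - 237166 = -1138293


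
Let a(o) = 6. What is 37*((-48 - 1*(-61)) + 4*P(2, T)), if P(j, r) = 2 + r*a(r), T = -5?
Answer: -3663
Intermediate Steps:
P(j, r) = 2 + 6*r (P(j, r) = 2 + r*6 = 2 + 6*r)
37*((-48 - 1*(-61)) + 4*P(2, T)) = 37*((-48 - 1*(-61)) + 4*(2 + 6*(-5))) = 37*((-48 + 61) + 4*(2 - 30)) = 37*(13 + 4*(-28)) = 37*(13 - 112) = 37*(-99) = -3663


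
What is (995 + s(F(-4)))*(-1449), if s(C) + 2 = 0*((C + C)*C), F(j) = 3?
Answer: -1438857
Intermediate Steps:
s(C) = -2 (s(C) = -2 + 0*((C + C)*C) = -2 + 0*((2*C)*C) = -2 + 0*(2*C²) = -2 + 0 = -2)
(995 + s(F(-4)))*(-1449) = (995 - 2)*(-1449) = 993*(-1449) = -1438857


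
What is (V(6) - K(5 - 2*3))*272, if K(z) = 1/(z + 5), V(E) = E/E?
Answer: 204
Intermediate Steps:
V(E) = 1
K(z) = 1/(5 + z)
(V(6) - K(5 - 2*3))*272 = (1 - 1/(5 + (5 - 2*3)))*272 = (1 - 1/(5 + (5 - 6)))*272 = (1 - 1/(5 - 1))*272 = (1 - 1/4)*272 = (1 - 1*¼)*272 = (1 - ¼)*272 = (¾)*272 = 204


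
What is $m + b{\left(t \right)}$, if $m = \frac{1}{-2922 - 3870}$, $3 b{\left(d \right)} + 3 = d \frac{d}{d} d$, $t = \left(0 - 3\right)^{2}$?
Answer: $\frac{176591}{6792} \approx 26.0$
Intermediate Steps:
$t = 9$ ($t = \left(-3\right)^{2} = 9$)
$b{\left(d \right)} = -1 + \frac{d^{2}}{3}$ ($b{\left(d \right)} = -1 + \frac{d \frac{d}{d} d}{3} = -1 + \frac{d 1 d}{3} = -1 + \frac{d d}{3} = -1 + \frac{d^{2}}{3}$)
$m = - \frac{1}{6792}$ ($m = \frac{1}{-6792} = - \frac{1}{6792} \approx -0.00014723$)
$m + b{\left(t \right)} = - \frac{1}{6792} - \left(1 - \frac{9^{2}}{3}\right) = - \frac{1}{6792} + \left(-1 + \frac{1}{3} \cdot 81\right) = - \frac{1}{6792} + \left(-1 + 27\right) = - \frac{1}{6792} + 26 = \frac{176591}{6792}$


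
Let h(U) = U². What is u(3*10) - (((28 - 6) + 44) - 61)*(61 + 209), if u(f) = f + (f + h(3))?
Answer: -1281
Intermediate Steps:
u(f) = 9 + 2*f (u(f) = f + (f + 3²) = f + (f + 9) = f + (9 + f) = 9 + 2*f)
u(3*10) - (((28 - 6) + 44) - 61)*(61 + 209) = (9 + 2*(3*10)) - (((28 - 6) + 44) - 61)*(61 + 209) = (9 + 2*30) - ((22 + 44) - 61)*270 = (9 + 60) - (66 - 61)*270 = 69 - 5*270 = 69 - 1*1350 = 69 - 1350 = -1281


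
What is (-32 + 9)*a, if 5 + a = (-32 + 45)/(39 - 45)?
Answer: 989/6 ≈ 164.83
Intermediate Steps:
a = -43/6 (a = -5 + (-32 + 45)/(39 - 45) = -5 + 13/(-6) = -5 + 13*(-1/6) = -5 - 13/6 = -43/6 ≈ -7.1667)
(-32 + 9)*a = (-32 + 9)*(-43/6) = -23*(-43/6) = 989/6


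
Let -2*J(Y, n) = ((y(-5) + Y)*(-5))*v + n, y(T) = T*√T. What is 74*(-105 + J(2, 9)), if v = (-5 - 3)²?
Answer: 15577 - 59200*I*√5 ≈ 15577.0 - 1.3238e+5*I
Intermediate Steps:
y(T) = T^(3/2)
v = 64 (v = (-8)² = 64)
J(Y, n) = 160*Y - n/2 - 800*I*√5 (J(Y, n) = -((((-5)^(3/2) + Y)*(-5))*64 + n)/2 = -(((-5*I*√5 + Y)*(-5))*64 + n)/2 = -(((Y - 5*I*√5)*(-5))*64 + n)/2 = -((-5*Y + 25*I*√5)*64 + n)/2 = -((-320*Y + 1600*I*√5) + n)/2 = -(n - 320*Y + 1600*I*√5)/2 = 160*Y - n/2 - 800*I*√5)
74*(-105 + J(2, 9)) = 74*(-105 + (160*2 - ½*9 - 800*I*√5)) = 74*(-105 + (320 - 9/2 - 800*I*√5)) = 74*(-105 + (631/2 - 800*I*√5)) = 74*(421/2 - 800*I*√5) = 15577 - 59200*I*√5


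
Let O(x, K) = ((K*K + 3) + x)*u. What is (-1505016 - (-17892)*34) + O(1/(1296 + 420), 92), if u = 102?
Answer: -9453427/286 ≈ -33054.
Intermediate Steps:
O(x, K) = 306 + 102*x + 102*K**2 (O(x, K) = ((K*K + 3) + x)*102 = ((K**2 + 3) + x)*102 = ((3 + K**2) + x)*102 = (3 + x + K**2)*102 = 306 + 102*x + 102*K**2)
(-1505016 - (-17892)*34) + O(1/(1296 + 420), 92) = (-1505016 - (-17892)*34) + (306 + 102/(1296 + 420) + 102*92**2) = (-1505016 - 1*(-608328)) + (306 + 102/1716 + 102*8464) = (-1505016 + 608328) + (306 + 102*(1/1716) + 863328) = -896688 + (306 + 17/286 + 863328) = -896688 + 246999341/286 = -9453427/286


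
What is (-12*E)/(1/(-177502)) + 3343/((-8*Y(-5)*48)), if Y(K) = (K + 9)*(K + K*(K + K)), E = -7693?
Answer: -1132619302567183/69120 ≈ -1.6386e+10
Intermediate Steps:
Y(K) = (9 + K)*(K + 2*K²) (Y(K) = (9 + K)*(K + K*(2*K)) = (9 + K)*(K + 2*K²))
(-12*E)/(1/(-177502)) + 3343/((-8*Y(-5)*48)) = (-12*(-7693))/(1/(-177502)) + 3343/((-(-40)*(9 + 2*(-5)² + 19*(-5))*48)) = 92316/(-1/177502) + 3343/((-(-40)*(9 + 2*25 - 95)*48)) = 92316*(-177502) + 3343/((-(-40)*(9 + 50 - 95)*48)) = -16386274632 + 3343/((-(-40)*(-36)*48)) = -16386274632 + 3343/((-8*180*48)) = -16386274632 + 3343/((-1440*48)) = -16386274632 + 3343/(-69120) = -16386274632 + 3343*(-1/69120) = -16386274632 - 3343/69120 = -1132619302567183/69120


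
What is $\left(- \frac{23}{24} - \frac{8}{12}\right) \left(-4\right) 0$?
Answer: $0$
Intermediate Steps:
$\left(- \frac{23}{24} - \frac{8}{12}\right) \left(-4\right) 0 = \left(\left(-23\right) \frac{1}{24} - \frac{2}{3}\right) \left(-4\right) 0 = \left(- \frac{23}{24} - \frac{2}{3}\right) \left(-4\right) 0 = \left(- \frac{13}{8}\right) \left(-4\right) 0 = \frac{13}{2} \cdot 0 = 0$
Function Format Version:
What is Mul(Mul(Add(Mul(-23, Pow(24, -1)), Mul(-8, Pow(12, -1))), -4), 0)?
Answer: 0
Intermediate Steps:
Mul(Mul(Add(Mul(-23, Pow(24, -1)), Mul(-8, Pow(12, -1))), -4), 0) = Mul(Mul(Add(Mul(-23, Rational(1, 24)), Mul(-8, Rational(1, 12))), -4), 0) = Mul(Mul(Add(Rational(-23, 24), Rational(-2, 3)), -4), 0) = Mul(Mul(Rational(-13, 8), -4), 0) = Mul(Rational(13, 2), 0) = 0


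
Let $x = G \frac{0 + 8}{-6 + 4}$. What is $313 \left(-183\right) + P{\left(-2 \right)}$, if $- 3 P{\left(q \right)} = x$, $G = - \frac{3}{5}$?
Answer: $- \frac{286399}{5} \approx -57280.0$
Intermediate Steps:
$G = - \frac{3}{5}$ ($G = \left(-3\right) \frac{1}{5} = - \frac{3}{5} \approx -0.6$)
$x = \frac{12}{5}$ ($x = - \frac{3 \frac{0 + 8}{-6 + 4}}{5} = - \frac{3 \frac{8}{-2}}{5} = - \frac{3 \cdot 8 \left(- \frac{1}{2}\right)}{5} = \left(- \frac{3}{5}\right) \left(-4\right) = \frac{12}{5} \approx 2.4$)
$P{\left(q \right)} = - \frac{4}{5}$ ($P{\left(q \right)} = \left(- \frac{1}{3}\right) \frac{12}{5} = - \frac{4}{5}$)
$313 \left(-183\right) + P{\left(-2 \right)} = 313 \left(-183\right) - \frac{4}{5} = -57279 - \frac{4}{5} = - \frac{286399}{5}$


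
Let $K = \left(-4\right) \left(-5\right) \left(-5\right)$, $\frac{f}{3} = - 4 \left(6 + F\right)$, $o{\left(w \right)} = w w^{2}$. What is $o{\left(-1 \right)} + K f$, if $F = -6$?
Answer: $-1$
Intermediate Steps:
$o{\left(w \right)} = w^{3}$
$f = 0$ ($f = 3 \left(- 4 \left(6 - 6\right)\right) = 3 \left(\left(-4\right) 0\right) = 3 \cdot 0 = 0$)
$K = -100$ ($K = 20 \left(-5\right) = -100$)
$o{\left(-1 \right)} + K f = \left(-1\right)^{3} - 0 = -1 + 0 = -1$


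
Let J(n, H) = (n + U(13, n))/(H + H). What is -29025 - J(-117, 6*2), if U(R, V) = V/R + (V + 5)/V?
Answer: -40743785/1404 ≈ -29020.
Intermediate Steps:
U(R, V) = V/R + (5 + V)/V
J(n, H) = (1 + 5/n + 14*n/13)/(2*H) (J(n, H) = (n + (1 + 5/n + n/13))/(H + H) = (n + (1 + 5/n + n*(1/13)))/((2*H)) = (n + (1 + 5/n + n/13))*(1/(2*H)) = (1 + 5/n + 14*n/13)*(1/(2*H)) = (1 + 5/n + 14*n/13)/(2*H))
-29025 - J(-117, 6*2) = -29025 - (65 + 13*(-117) + 14*(-117)**2)/(26*(6*2)*(-117)) = -29025 - (-1)*(65 - 1521 + 14*13689)/(26*12*117) = -29025 - (-1)*(65 - 1521 + 191646)/(26*12*117) = -29025 - (-1)*190190/(26*12*117) = -29025 - 1*(-7315/1404) = -29025 + 7315/1404 = -40743785/1404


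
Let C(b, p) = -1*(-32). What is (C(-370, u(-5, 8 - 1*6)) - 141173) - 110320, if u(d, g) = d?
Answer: -251461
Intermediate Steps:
C(b, p) = 32
(C(-370, u(-5, 8 - 1*6)) - 141173) - 110320 = (32 - 141173) - 110320 = -141141 - 110320 = -251461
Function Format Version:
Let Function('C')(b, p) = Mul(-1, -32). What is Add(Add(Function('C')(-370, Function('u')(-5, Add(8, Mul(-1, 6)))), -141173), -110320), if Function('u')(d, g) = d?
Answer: -251461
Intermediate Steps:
Function('C')(b, p) = 32
Add(Add(Function('C')(-370, Function('u')(-5, Add(8, Mul(-1, 6)))), -141173), -110320) = Add(Add(32, -141173), -110320) = Add(-141141, -110320) = -251461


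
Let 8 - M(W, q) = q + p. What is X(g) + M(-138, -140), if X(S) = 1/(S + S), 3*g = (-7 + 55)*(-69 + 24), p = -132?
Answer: 403199/1440 ≈ 280.00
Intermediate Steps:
g = -720 (g = ((-7 + 55)*(-69 + 24))/3 = (48*(-45))/3 = (⅓)*(-2160) = -720)
M(W, q) = 140 - q (M(W, q) = 8 - (q - 132) = 8 - (-132 + q) = 8 + (132 - q) = 140 - q)
X(S) = 1/(2*S)
X(g) + M(-138, -140) = (½)/(-720) + (140 - 1*(-140)) = (½)*(-1/720) + (140 + 140) = -1/1440 + 280 = 403199/1440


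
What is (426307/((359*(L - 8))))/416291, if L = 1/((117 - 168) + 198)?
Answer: -62667129/175601951075 ≈ -0.00035687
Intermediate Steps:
L = 1/147 (L = 1/(-51 + 198) = 1/147 ≈ 0.0068027)
(426307/((359*(L - 8))))/416291 = (426307/((359*(1/147 - 8))))/416291 = (426307/((359*(-1175/147))))*(1/416291) = (426307/(-421825/147))*(1/416291) = (426307*(-147/421825))*(1/416291) = -62667129/421825*1/416291 = -62667129/175601951075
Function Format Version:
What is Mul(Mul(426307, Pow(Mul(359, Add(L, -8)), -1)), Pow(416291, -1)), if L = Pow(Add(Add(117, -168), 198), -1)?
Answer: Rational(-62667129, 175601951075) ≈ -0.00035687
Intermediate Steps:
L = Rational(1, 147) (L = Pow(Add(-51, 198), -1) = Pow(147, -1) = Rational(1, 147) ≈ 0.0068027)
Mul(Mul(426307, Pow(Mul(359, Add(L, -8)), -1)), Pow(416291, -1)) = Mul(Mul(426307, Pow(Mul(359, Add(Rational(1, 147), -8)), -1)), Pow(416291, -1)) = Mul(Mul(426307, Pow(Mul(359, Rational(-1175, 147)), -1)), Rational(1, 416291)) = Mul(Mul(426307, Pow(Rational(-421825, 147), -1)), Rational(1, 416291)) = Mul(Mul(426307, Rational(-147, 421825)), Rational(1, 416291)) = Mul(Rational(-62667129, 421825), Rational(1, 416291)) = Rational(-62667129, 175601951075)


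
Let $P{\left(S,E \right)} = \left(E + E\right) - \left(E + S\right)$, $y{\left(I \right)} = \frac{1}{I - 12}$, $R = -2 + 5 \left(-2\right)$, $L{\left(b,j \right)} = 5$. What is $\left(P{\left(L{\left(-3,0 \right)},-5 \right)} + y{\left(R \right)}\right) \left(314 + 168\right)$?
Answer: $- \frac{58081}{12} \approx -4840.1$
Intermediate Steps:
$R = -12$ ($R = -2 - 10 = -12$)
$y{\left(I \right)} = \frac{1}{-12 + I}$
$P{\left(S,E \right)} = E - S$ ($P{\left(S,E \right)} = 2 E - \left(E + S\right) = E - S$)
$\left(P{\left(L{\left(-3,0 \right)},-5 \right)} + y{\left(R \right)}\right) \left(314 + 168\right) = \left(\left(-5 - 5\right) + \frac{1}{-12 - 12}\right) \left(314 + 168\right) = \left(\left(-5 - 5\right) + \frac{1}{-24}\right) 482 = \left(-10 - \frac{1}{24}\right) 482 = \left(- \frac{241}{24}\right) 482 = - \frac{58081}{12}$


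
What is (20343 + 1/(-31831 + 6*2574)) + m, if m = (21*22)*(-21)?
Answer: 174374066/16387 ≈ 10641.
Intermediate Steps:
m = -9702 (m = 462*(-21) = -9702)
(20343 + 1/(-31831 + 6*2574)) + m = (20343 + 1/(-31831 + 6*2574)) - 9702 = (20343 + 1/(-31831 + 15444)) - 9702 = (20343 + 1/(-16387)) - 9702 = (20343 - 1/16387) - 9702 = 333360740/16387 - 9702 = 174374066/16387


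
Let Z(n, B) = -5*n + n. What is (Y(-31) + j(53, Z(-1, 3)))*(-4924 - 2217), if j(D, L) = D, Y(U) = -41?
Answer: -85692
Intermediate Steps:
Z(n, B) = -4*n
(Y(-31) + j(53, Z(-1, 3)))*(-4924 - 2217) = (-41 + 53)*(-4924 - 2217) = 12*(-7141) = -85692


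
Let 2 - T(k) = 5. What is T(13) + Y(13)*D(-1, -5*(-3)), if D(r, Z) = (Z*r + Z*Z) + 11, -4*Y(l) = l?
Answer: -2885/4 ≈ -721.25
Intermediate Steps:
Y(l) = -l/4
D(r, Z) = 11 + Z² + Z*r (D(r, Z) = (Z*r + Z²) + 11 = (Z² + Z*r) + 11 = 11 + Z² + Z*r)
T(k) = -3 (T(k) = 2 - 1*5 = 2 - 5 = -3)
T(13) + Y(13)*D(-1, -5*(-3)) = -3 + (-¼*13)*(11 + (-5*(-3))² - 5*(-3)*(-1)) = -3 - 13*(11 + 15² + 15*(-1))/4 = -3 - 13*(11 + 225 - 15)/4 = -3 - 13/4*221 = -3 - 2873/4 = -2885/4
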